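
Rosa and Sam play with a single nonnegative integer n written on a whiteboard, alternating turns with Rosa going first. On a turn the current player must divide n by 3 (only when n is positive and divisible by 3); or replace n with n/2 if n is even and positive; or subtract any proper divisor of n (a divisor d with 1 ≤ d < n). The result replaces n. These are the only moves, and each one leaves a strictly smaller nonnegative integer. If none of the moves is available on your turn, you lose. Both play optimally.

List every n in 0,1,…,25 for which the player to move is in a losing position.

0, 1, 4, 7, 9, 11, 13, 15, 17, 19, 23, 25

Use the standard recursion: the mover loses at a terminal position; elsewhere, the mover wins exactly when some move hands the opponent an L position.
n=0: no move → L
n=1: no move → L
n=2: W (go to 1, an L position)
n=3: W (go to 1, an L position)
n=4: L (options 2(W), 3(W) are all W)
n=5: W (go to 4, an L position)
n=6: W (go to 4, an L position)
n=7: L (sole option 6(W) is W)
n=8: W (go to 4, an L position)
n=9: L (options 3(W), 6(W), 8(W) are all W)
n=10: W (go to 9, an L position)
n=11: L (sole option 10(W) is W)
n=12: W (go to 4, an L position)
n=13: L (sole option 12(W) is W)
n=14: W (go to 7, an L position)
n=15: L (options 5(W), 10(W), 12(W), 14(W) are all W)
n=16: W (go to 15, an L position)
n=17: L (sole option 16(W) is W)
n=18: W (go to 9, an L position)
n=19: L (sole option 18(W) is W)
n=20: W (go to 15, an L position)
n=21: W (go to 7, an L position)
n=22: W (go to 11, an L position)
n=23: L (sole option 22(W) is W)
n=24: W (go to 23, an L position)
n=25: L (options 20(W), 24(W) are all W)
Reading off the rows marked L gives the requested list; there are 12 such values of n.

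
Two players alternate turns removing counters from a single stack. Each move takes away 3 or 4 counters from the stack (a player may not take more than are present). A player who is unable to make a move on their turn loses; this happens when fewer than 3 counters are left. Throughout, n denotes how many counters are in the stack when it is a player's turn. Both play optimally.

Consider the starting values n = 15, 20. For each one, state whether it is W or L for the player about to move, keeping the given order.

Work bottom-up. With no move the player to move loses. Otherwise the position is W if at least one move leads to an L position for the opponent, and L if every move leads to a W.
n=0: no move → L
n=1: no move → L
n=2: no move → L
n=3: reaches L-position 0 → W
n=4: reaches L-position 1 → W
n=5: reaches L-position 2 → W
n=6: reaches L-position 2 → W
n=7: only reaches 4(W), 3(W), all W → L
n=8: only reaches 5(W), 4(W), all W → L
n=9: only reaches 6(W), 5(W), all W → L
n=10: reaches L-position 7 → W
n=11: reaches L-position 8 → W
n=12: reaches L-position 9 → W
n=13: reaches L-position 9 → W
n=14: only reaches 11(W), 10(W), all W → L
n=15: only reaches 12(W), 11(W), all W → L
n=16: only reaches 13(W), 12(W), all W → L
n=17: reaches L-position 14 → W
n=18: reaches L-position 15 → W
n=19: reaches L-position 16 → W
n=20: reaches L-position 16 → W

15: L, 20: W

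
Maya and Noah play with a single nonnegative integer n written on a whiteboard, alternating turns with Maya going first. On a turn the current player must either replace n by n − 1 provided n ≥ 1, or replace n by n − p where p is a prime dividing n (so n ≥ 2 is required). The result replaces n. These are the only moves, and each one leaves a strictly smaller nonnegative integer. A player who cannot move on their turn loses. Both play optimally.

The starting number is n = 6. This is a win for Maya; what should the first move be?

Build the W/L table. Terminal = L. A non-terminal position is W if it has a move to some L; otherwise it is L.
n=0: no move → L
n=1: W (go to 0, an L position)
n=2: W (go to 0, an L position)
n=3: W (go to 0, an L position)
n=4: L (options 2(W), 3(W) are all W)
n=5: W (go to 0, an L position)
n=6: W (go to 4, an L position)
From 6, the L positions reachable in one move are: 4.

Move to 4.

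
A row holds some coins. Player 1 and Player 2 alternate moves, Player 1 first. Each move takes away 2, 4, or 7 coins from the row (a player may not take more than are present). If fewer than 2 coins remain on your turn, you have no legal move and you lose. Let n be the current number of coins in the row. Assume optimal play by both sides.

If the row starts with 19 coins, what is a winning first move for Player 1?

Build the W/L table. Terminal = L. A non-terminal position is W if it has a move to some L; otherwise it is L.
n=0: no move → L
n=1: no move → L
n=2: →0(L), so W
n=3: →1(L), so W
n=4: →0(L), so W
n=5: →1(L), so W
n=6: →4(W), 2(W) — all W, so L
n=7: →0(L), so W
n=8: →6(L), so W
n=9: →7(W), 5(W), 2(W) — all W, so L
n=10: →6(L), so W
n=11: →9(L), so W
n=12: →10(W), 8(W), 5(W) — all W, so L
n=13: →9(L), so W
n=14: →12(L), so W
n=15: →13(W), 11(W), 8(W) — all W, so L
n=16: →12(L), so W
n=17: →15(L), so W
n=18: →16(W), 14(W), 11(W) — all W, so L
n=19: →15(L), so W
From 19, the L positions reachable in one move are: 15, 12. Any move reaching one of these is winning.

Remove 4, leaving 15.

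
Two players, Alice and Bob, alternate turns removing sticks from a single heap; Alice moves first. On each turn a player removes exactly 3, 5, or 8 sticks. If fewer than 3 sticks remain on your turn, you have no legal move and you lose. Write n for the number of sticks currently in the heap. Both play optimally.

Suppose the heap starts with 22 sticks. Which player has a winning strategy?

Bob wins.

Use the standard recursion: the mover loses at a terminal position; elsewhere, the mover wins exactly when some move hands the opponent an L position.
n=0: no move → L
n=1: no move → L
n=2: no move → L
n=3: reaches L-position 0 → W
n=4: reaches L-position 1 → W
n=5: reaches L-position 2 → W
n=6: reaches L-position 1 → W
n=7: reaches L-position 2 → W
n=8: reaches L-position 0 → W
n=9: reaches L-position 1 → W
n=10: reaches L-position 2 → W
n=11: only reaches 8(W), 6(W), 3(W), all W → L
n=12: only reaches 9(W), 7(W), 4(W), all W → L
n=13: only reaches 10(W), 8(W), 5(W), all W → L
n=14: reaches L-position 11 → W
n=15: reaches L-position 12 → W
n=16: reaches L-position 13 → W
n=17: reaches L-position 12 → W
n=18: reaches L-position 13 → W
n=19: reaches L-position 11 → W
n=20: reaches L-position 12 → W
n=21: reaches L-position 13 → W
n=22: only reaches 19(W), 17(W), 14(W), all W → L
The starting position 22 is L: whatever Alice does, the opponent receives a W position.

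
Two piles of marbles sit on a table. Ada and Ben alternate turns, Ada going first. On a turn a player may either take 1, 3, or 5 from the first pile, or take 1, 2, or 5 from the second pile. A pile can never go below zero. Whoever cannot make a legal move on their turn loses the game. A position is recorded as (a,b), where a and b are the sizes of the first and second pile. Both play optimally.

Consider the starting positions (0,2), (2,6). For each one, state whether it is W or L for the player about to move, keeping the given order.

(0,2): W, (2,6): L

Build the W/L table. Terminal = L. A non-terminal position is W if it has a move to some L; otherwise it is L.
No move ever increases a pile, so every position that can arise here has a ≤ 2 and b ≤ 6; it is enough to label the cells with 0 ≤ a ≤ 2 and 0 ≤ b ≤ 6.
Every move lowers a or b (never raises either), so fill the grid row by row in increasing a, and left to right within a row: each cell's successors are then already labelled.
      b=0  b=1  b=2  b=3  b=4  b=5  b=6
a=0:    L    W    W    L    W    W    L
a=1:    W    L    W    W    L    W    W
a=2:    L    W    W    L    W    W    L
Cells with no legal move (terminal, hence L): (0,0).
The remaining L cells, each justified by listing all of its moves:
(0,3): L (options (0,2)(W), (0,1)(W) are all W)
(0,6): L (options (0,5)(W), (0,4)(W), (0,1)(W) are all W)
(1,1): L (options (0,1)(W), (1,0)(W) are all W)
(1,4): L (options (0,4)(W), (1,3)(W), (1,2)(W) are all W)
(2,0): L (sole option (1,0)(W) is W)
(2,3): L (options (1,3)(W), (2,2)(W), (2,1)(W) are all W)
(2,6): L (options (1,6)(W), (2,5)(W), (2,4)(W), (2,1)(W) are all W)
Every other cell has at least one move into one of the L cells above, so it is W.
(0,2): the move to (0,0) reaches an L cell, so W
(2,6): one of the L cells justified above, so L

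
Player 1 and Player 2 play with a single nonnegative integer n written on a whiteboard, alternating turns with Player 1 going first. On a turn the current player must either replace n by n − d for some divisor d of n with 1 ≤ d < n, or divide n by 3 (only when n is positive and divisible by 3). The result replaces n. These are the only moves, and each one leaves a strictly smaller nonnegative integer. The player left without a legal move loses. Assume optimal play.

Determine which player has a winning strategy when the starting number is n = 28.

Player 2 wins.

Positions with no move are L. A position that does have a move is losing for the player to move precisely when every available move leads to a winning position for the opponent. Fill in the labels:
n=0: no move → L
n=1: no move → L
n=2: →1(L), so W
n=3: →1(L), so W
n=4: →2(W), 3(W) — all W, so L
n=5: →4(L), so W
n=6: →4(L), so W
n=7: →6(W) only, which is W, so L
n=8: →4(L), so W
n=9: →3(W), 6(W), 8(W) — all W, so L
n=10: →9(L), so W
n=11: →10(W) only, which is W, so L
n=12: →4(L), so W
n=13: →12(W) only, which is W, so L
n=14: →7(L), so W
n=15: →5(W), 10(W), 12(W), 14(W) — all W, so L
n=16: →15(L), so W
n=17: →16(W) only, which is W, so L
n=18: →9(L), so W
n=19: →18(W) only, which is W, so L
n=20: →15(L), so W
n=21: →7(L), so W
n=22: →11(L), so W
n=23: →22(W) only, which is W, so L
n=24: →23(L), so W
n=25: →20(W), 24(W) — all W, so L
n=26: →13(L), so W
n=27: →9(L), so W
n=28: →14(W), 21(W), 24(W), 26(W), 27(W) — all W, so L
The starting position 28 is L: whatever Player 1 does, the opponent receives a W position.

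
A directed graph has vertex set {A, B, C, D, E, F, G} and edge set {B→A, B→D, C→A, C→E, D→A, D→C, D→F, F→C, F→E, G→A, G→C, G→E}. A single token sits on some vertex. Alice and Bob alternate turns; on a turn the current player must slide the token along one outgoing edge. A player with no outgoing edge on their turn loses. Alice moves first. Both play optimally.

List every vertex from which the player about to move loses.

Positions with no move are L. A position that does have a move is losing for the player to move precisely when every available move leads to a winning position for the opponent. Fill in the labels:
Every edge goes from a vertex to one that appears earlier in the order E, A, C, G, F, D, B, so processing vertices in that order labels each vertex after all of its successors.
E: no outgoing edge → L
A: no outgoing edge → L
C: can move to A, which is L ⇒ W
G: can move to A, which is L ⇒ W
F: can move to E, which is L ⇒ W
D: can move to A, which is L ⇒ W
B: can move to A, which is L ⇒ W
The losing starting vertices are exactly the entries labelled L in this table (2 of them).

A, E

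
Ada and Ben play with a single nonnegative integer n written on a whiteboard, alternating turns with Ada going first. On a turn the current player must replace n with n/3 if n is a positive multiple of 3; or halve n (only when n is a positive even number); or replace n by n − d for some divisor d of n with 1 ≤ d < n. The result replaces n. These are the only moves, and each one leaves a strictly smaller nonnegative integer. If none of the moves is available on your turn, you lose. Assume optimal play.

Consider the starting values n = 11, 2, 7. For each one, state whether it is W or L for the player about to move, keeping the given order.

11: L, 2: W, 7: L

Classify positions by backward induction: terminal positions (no move available) are L. From any other position, the mover wins iff some move reaches an L.
n=0: no move → L
n=1: no move → L
n=2: reaches L-position 1 → W
n=3: reaches L-position 1 → W
n=4: only reaches 2(W), 3(W), all W → L
n=5: reaches L-position 4 → W
n=6: reaches L-position 4 → W
n=7: only reaches 6(W), which is W → L
n=8: reaches L-position 4 → W
n=9: only reaches 3(W), 6(W), 8(W), all W → L
n=10: reaches L-position 9 → W
n=11: only reaches 10(W), which is W → L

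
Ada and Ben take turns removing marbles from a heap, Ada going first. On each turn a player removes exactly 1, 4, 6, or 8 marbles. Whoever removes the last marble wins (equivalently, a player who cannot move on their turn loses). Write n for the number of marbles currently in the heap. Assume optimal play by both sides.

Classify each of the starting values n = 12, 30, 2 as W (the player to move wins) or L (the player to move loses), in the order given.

Label each position W (a win for the player to move) or L (a loss). A position with no legal move is L; any other position is W exactly when some move reaches an L, and L when every move reaches a W.
n=0: no move → L
n=1: can move to 0, which is L ⇒ W
n=2: the only move is to 1(W), a W ⇒ L
n=3: can move to 2, which is L ⇒ W
n=4: can move to 0, which is L ⇒ W
n=5: moves to 4(W), 1(W); every one is W ⇒ L
n=6: can move to 5, which is L ⇒ W
n=7: moves to 6(W), 3(W), 1(W); every one is W ⇒ L
n=8: can move to 7, which is L ⇒ W
n=9: can move to 5, which is L ⇒ W
n=10: can move to 2, which is L ⇒ W
n=11: can move to 7, which is L ⇒ W
n=12: moves to 11(W), 8(W), 6(W), 4(W); every one is W ⇒ L
n=13: can move to 12, which is L ⇒ W
n=14: moves to 13(W), 10(W), 8(W), 6(W); every one is W ⇒ L
n=15: can move to 14, which is L ⇒ W
n=16: can move to 12, which is L ⇒ W
n=17: moves to 16(W), 13(W), 11(W), 9(W); every one is W ⇒ L
n=18: can move to 17, which is L ⇒ W
n=19: moves to 18(W), 15(W), 13(W), 11(W); every one is W ⇒ L
n=20: can move to 19, which is L ⇒ W
n=21: can move to 17, which is L ⇒ W
n=22: can move to 14, which is L ⇒ W
n=23: can move to 19, which is L ⇒ W
n=24: moves to 23(W), 20(W), 18(W), 16(W); every one is W ⇒ L
n=25: can move to 24, which is L ⇒ W
n=26: moves to 25(W), 22(W), 20(W), 18(W); every one is W ⇒ L
n=27: can move to 26, which is L ⇒ W
n=28: can move to 24, which is L ⇒ W
n=29: moves to 28(W), 25(W), 23(W), 21(W); every one is W ⇒ L
n=30: can move to 29, which is L ⇒ W

12: L, 30: W, 2: L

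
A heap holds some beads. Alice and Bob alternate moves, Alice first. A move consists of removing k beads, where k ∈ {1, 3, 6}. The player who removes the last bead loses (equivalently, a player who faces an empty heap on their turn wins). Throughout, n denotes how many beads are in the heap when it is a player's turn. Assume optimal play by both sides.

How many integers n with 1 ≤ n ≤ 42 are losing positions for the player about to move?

15

Positions with no move are W. A position that does have a move is losing for the player to move precisely when every available move leads to a winning position for the opponent. Fill in the labels:
n=0: no move; the opponent has just taken the last bead and therefore loses → W
n=1: the only move is to 0(W), a W ⇒ L
n=2: can move to 1, which is L ⇒ W
n=3: moves to 2(W), 0(W); every one is W ⇒ L
n=4: can move to 3, which is L ⇒ W
n=5: moves to 4(W), 2(W); every one is W ⇒ L
n=6: can move to 5, which is L ⇒ W
n=7: can move to 1, which is L ⇒ W
n=8: can move to 5, which is L ⇒ W
n=9: can move to 3, which is L ⇒ W
n=10: moves to 9(W), 7(W), 4(W); every one is W ⇒ L
n=11: can move to 10, which is L ⇒ W
n=12: moves to 11(W), 9(W), 6(W); every one is W ⇒ L
n=13: can move to 12, which is L ⇒ W
n=14: moves to 13(W), 11(W), 8(W); every one is W ⇒ L
n=15: can move to 14, which is L ⇒ W
n=16: can move to 10, which is L ⇒ W
n=17: can move to 14, which is L ⇒ W
n=18: can move to 12, which is L ⇒ W
n=19: moves to 18(W), 16(W), 13(W); every one is W ⇒ L
n=20: can move to 19, which is L ⇒ W
n=21: moves to 20(W), 18(W), 15(W); every one is W ⇒ L
n=22: can move to 21, which is L ⇒ W
n=23: moves to 22(W), 20(W), 17(W); every one is W ⇒ L
n=24: can move to 23, which is L ⇒ W
n=25: can move to 19, which is L ⇒ W
n=26: can move to 23, which is L ⇒ W
n=27: can move to 21, which is L ⇒ W
n=28: moves to 27(W), 25(W), 22(W); every one is W ⇒ L
n=29: can move to 28, which is L ⇒ W
n=30: moves to 29(W), 27(W), 24(W); every one is W ⇒ L
n=31: can move to 30, which is L ⇒ W
n=32: moves to 31(W), 29(W), 26(W); every one is W ⇒ L
n=33: can move to 32, which is L ⇒ W
n=34: can move to 28, which is L ⇒ W
n=35: can move to 32, which is L ⇒ W
n=36: can move to 30, which is L ⇒ W
n=37: moves to 36(W), 34(W), 31(W); every one is W ⇒ L
n=38: can move to 37, which is L ⇒ W
n=39: moves to 38(W), 36(W), 33(W); every one is W ⇒ L
n=40: can move to 39, which is L ⇒ W
n=41: moves to 40(W), 38(W), 35(W); every one is W ⇒ L
n=42: can move to 41, which is L ⇒ W
L entries with 1 ≤ n ≤ 42 (the range starts at n=1): n = 1, 3, 5, 10, 12, 14, 19, 21, 23, 28, 30, 32, 37, 39, 41; that makes 15.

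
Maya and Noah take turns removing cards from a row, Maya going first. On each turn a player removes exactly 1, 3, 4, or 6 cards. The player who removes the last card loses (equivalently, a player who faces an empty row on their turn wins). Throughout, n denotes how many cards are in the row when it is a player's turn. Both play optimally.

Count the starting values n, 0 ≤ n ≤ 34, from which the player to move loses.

10

Positions with no move are W. A position that does have a move is losing for the player to move precisely when every available move leads to a winning position for the opponent. Fill in the labels:
n=0: no move; the opponent has just taken the last card and therefore loses → W
n=1: only reaches 0(W), which is W → L
n=2: reaches L-position 1 → W
n=3: only reaches 2(W), 0(W), all W → L
n=4: reaches L-position 3 → W
n=5: reaches L-position 1 → W
n=6: reaches L-position 3 → W
n=7: reaches L-position 3 → W
n=8: only reaches 7(W), 5(W), 4(W), 2(W), all W → L
n=9: reaches L-position 8 → W
n=10: only reaches 9(W), 7(W), 6(W), 4(W), all W → L
n=11: reaches L-position 10 → W
n=12: reaches L-position 8 → W
n=13: reaches L-position 10 → W
n=14: reaches L-position 10 → W
n=15: only reaches 14(W), 12(W), 11(W), 9(W), all W → L
n=16: reaches L-position 15 → W
n=17: only reaches 16(W), 14(W), 13(W), 11(W), all W → L
n=18: reaches L-position 17 → W
n=19: reaches L-position 15 → W
n=20: reaches L-position 17 → W
n=21: reaches L-position 17 → W
n=22: only reaches 21(W), 19(W), 18(W), 16(W), all W → L
n=23: reaches L-position 22 → W
n=24: only reaches 23(W), 21(W), 20(W), 18(W), all W → L
n=25: reaches L-position 24 → W
n=26: reaches L-position 22 → W
n=27: reaches L-position 24 → W
n=28: reaches L-position 24 → W
n=29: only reaches 28(W), 26(W), 25(W), 23(W), all W → L
n=30: reaches L-position 29 → W
n=31: only reaches 30(W), 28(W), 27(W), 25(W), all W → L
n=32: reaches L-position 31 → W
n=33: reaches L-position 29 → W
n=34: reaches L-position 31 → W
L entries with 0 ≤ n ≤ 34: n = 1, 3, 8, 10, 15, 17, 22, 24, 29, 31; that makes 10.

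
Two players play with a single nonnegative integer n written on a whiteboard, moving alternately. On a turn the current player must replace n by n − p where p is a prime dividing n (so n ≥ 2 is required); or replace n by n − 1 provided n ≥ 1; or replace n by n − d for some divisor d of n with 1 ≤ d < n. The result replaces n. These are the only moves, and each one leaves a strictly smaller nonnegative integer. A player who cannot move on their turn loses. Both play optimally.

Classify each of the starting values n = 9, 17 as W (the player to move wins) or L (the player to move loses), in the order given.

9: L, 17: W

Build the W/L table. Terminal = L. A non-terminal position is W if it has a move to some L; otherwise it is L.
n=0: no move → L
n=1: W (go to 0, an L position)
n=2: W (go to 0, an L position)
n=3: W (go to 0, an L position)
n=4: L (options 2(W), 3(W) are all W)
n=5: W (go to 0, an L position)
n=6: W (go to 4, an L position)
n=7: W (go to 0, an L position)
n=8: W (go to 4, an L position)
n=9: L (options 6(W), 8(W) are all W)
n=10: W (go to 9, an L position)
n=11: W (go to 0, an L position)
n=12: W (go to 9, an L position)
n=13: W (go to 0, an L position)
n=14: L (options 7(W), 12(W), 13(W) are all W)
n=15: W (go to 14, an L position)
n=16: W (go to 14, an L position)
n=17: W (go to 0, an L position)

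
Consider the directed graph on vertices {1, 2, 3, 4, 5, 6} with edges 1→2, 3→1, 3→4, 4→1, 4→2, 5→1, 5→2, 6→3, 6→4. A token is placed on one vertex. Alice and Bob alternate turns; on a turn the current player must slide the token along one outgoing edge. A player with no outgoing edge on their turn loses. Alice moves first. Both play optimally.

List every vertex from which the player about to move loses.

2, 3

Build the W/L table. Terminal = L. A non-terminal position is W if it has a move to some L; otherwise it is L.
Every edge goes from a vertex to one that appears earlier in the order 2, 1, 4, 3, 5, 6, so processing vertices in that order labels each vertex after all of its successors.
2: no outgoing edge → L
1: reaches L-position 2 → W
4: reaches L-position 2 → W
3: only reaches 4(W), 1(W), all W → L
5: reaches L-position 2 → W
6: reaches L-position 3 → W
Reading off the rows marked L gives the requested list; there are 2 such vertices.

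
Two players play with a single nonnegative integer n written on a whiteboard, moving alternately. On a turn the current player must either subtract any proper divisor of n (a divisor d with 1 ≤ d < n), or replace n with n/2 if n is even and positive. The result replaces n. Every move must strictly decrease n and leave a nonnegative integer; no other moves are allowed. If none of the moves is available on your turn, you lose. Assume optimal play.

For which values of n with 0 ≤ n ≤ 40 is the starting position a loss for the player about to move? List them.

Positions with no move are L. A position that does have a move is losing for the player to move precisely when every available move leads to a winning position for the opponent. Fill in the labels:
n=0: no move → L
n=1: no move → L
n=2: W (go to 1, an L position)
n=3: L (sole option 2(W) is W)
n=4: W (go to 3, an L position)
n=5: L (sole option 4(W) is W)
n=6: W (go to 3, an L position)
n=7: L (sole option 6(W) is W)
n=8: W (go to 7, an L position)
n=9: L (options 6(W), 8(W) are all W)
n=10: W (go to 5, an L position)
n=11: L (sole option 10(W) is W)
n=12: W (go to 9, an L position)
n=13: L (sole option 12(W) is W)
n=14: W (go to 7, an L position)
n=15: L (options 10(W), 12(W), 14(W) are all W)
n=16: W (go to 15, an L position)
n=17: L (sole option 16(W) is W)
n=18: W (go to 9, an L position)
n=19: L (sole option 18(W) is W)
n=20: W (go to 15, an L position)
n=21: L (options 14(W), 18(W), 20(W) are all W)
n=22: W (go to 11, an L position)
n=23: L (sole option 22(W) is W)
n=24: W (go to 21, an L position)
n=25: L (options 20(W), 24(W) are all W)
n=26: W (go to 13, an L position)
n=27: L (options 18(W), 24(W), 26(W) are all W)
n=28: W (go to 21, an L position)
n=29: L (sole option 28(W) is W)
n=30: W (go to 15, an L position)
n=31: L (sole option 30(W) is W)
n=32: W (go to 31, an L position)
n=33: L (options 22(W), 30(W), 32(W) are all W)
n=34: W (go to 17, an L position)
n=35: L (options 28(W), 30(W), 34(W) are all W)
n=36: W (go to 27, an L position)
n=37: L (sole option 36(W) is W)
n=38: W (go to 19, an L position)
n=39: L (options 26(W), 36(W), 38(W) are all W)
n=40: W (go to 35, an L position)
The losing starting values of n are exactly the entries labelled L in this table (21 of them).

0, 1, 3, 5, 7, 9, 11, 13, 15, 17, 19, 21, 23, 25, 27, 29, 31, 33, 35, 37, 39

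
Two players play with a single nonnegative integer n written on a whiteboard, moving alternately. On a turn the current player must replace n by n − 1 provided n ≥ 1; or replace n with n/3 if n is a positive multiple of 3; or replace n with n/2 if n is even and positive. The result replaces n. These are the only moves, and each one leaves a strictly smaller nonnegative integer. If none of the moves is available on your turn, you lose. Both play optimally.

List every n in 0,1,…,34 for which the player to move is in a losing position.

0, 2, 5, 7, 9, 11, 13, 16, 19, 23, 25, 28, 30, 34

Label each position W (a win for the player to move) or L (a loss). A position with no legal move is L; any other position is W exactly when some move reaches an L, and L when every move reaches a W.
n=0: no move → L
n=1: reaches L-position 0 → W
n=2: only reaches 1(W), which is W → L
n=3: reaches L-position 2 → W
n=4: reaches L-position 2 → W
n=5: only reaches 4(W), which is W → L
n=6: reaches L-position 2 → W
n=7: only reaches 6(W), which is W → L
n=8: reaches L-position 7 → W
n=9: only reaches 3(W), 8(W), all W → L
n=10: reaches L-position 5 → W
n=11: only reaches 10(W), which is W → L
n=12: reaches L-position 11 → W
n=13: only reaches 12(W), which is W → L
n=14: reaches L-position 7 → W
n=15: reaches L-position 5 → W
n=16: only reaches 8(W), 15(W), all W → L
n=17: reaches L-position 16 → W
n=18: reaches L-position 9 → W
n=19: only reaches 18(W), which is W → L
n=20: reaches L-position 19 → W
n=21: reaches L-position 7 → W
n=22: reaches L-position 11 → W
n=23: only reaches 22(W), which is W → L
n=24: reaches L-position 23 → W
n=25: only reaches 24(W), which is W → L
n=26: reaches L-position 13 → W
n=27: reaches L-position 9 → W
n=28: only reaches 14(W), 27(W), all W → L
n=29: reaches L-position 28 → W
n=30: only reaches 10(W), 15(W), 29(W), all W → L
n=31: reaches L-position 30 → W
n=32: reaches L-position 16 → W
n=33: reaches L-position 11 → W
n=34: only reaches 17(W), 33(W), all W → L
Reading off the rows marked L gives the requested list; there are 14 such values of n.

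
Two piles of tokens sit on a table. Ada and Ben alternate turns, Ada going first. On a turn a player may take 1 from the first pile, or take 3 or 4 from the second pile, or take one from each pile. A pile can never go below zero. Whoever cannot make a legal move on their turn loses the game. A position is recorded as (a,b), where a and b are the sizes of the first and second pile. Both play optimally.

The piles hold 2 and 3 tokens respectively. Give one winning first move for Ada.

Compute win/loss labels from the base case upward. A position with no move is L. Any other position is W if it can reach an L in one move, else L.
No move ever increases a pile, so every position that can arise here has a ≤ 2 and b ≤ 3; it is enough to label the cells with 0 ≤ a ≤ 2 and 0 ≤ b ≤ 3.
Every move lowers a or b (never raises either), so fill the grid row by row in increasing a, and left to right within a row: each cell's successors are then already labelled.
      b=0  b=1  b=2  b=3
a=0:    L    L    L    W
a=1:    W    W    W    W
a=2:    L    L    L    W
Cells with no legal move (terminal, hence L): (0,0), (0,1), (0,2).
The remaining L cells, each justified by listing all of its moves:
(2,0): L (sole option (1,0)(W) is W)
(2,1): L (options (1,1)(W), (1,0)(W) are all W)
(2,2): L (options (1,2)(W), (1,1)(W) are all W)
Every other cell has at least one move into one of the L cells above, so it is W.
From (2,3), the L positions reachable in one move are: (2,0).

Move to (2,0).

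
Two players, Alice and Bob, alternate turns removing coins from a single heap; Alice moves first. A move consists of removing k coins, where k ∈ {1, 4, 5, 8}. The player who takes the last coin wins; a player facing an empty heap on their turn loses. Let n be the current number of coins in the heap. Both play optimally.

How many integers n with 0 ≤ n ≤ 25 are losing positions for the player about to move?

Label each position W (a win for the player to move) or L (a loss). A position with no legal move is L; any other position is W exactly when some move reaches an L, and L when every move reaches a W.
n=0: no move → L
n=1: →0(L), so W
n=2: →1(W) only, which is W, so L
n=3: →2(L), so W
n=4: →0(L), so W
n=5: →0(L), so W
n=6: →2(L), so W
n=7: →2(L), so W
n=8: →0(L), so W
n=9: →8(W), 5(W), 4(W), 1(W) — all W, so L
n=10: →9(L), so W
n=11: →10(W), 7(W), 6(W), 3(W) — all W, so L
n=12: →11(L), so W
n=13: →9(L), so W
n=14: →9(L), so W
n=15: →11(L), so W
n=16: →11(L), so W
n=17: →9(L), so W
n=18: →17(W), 14(W), 13(W), 10(W) — all W, so L
n=19: →18(L), so W
n=20: →19(W), 16(W), 15(W), 12(W) — all W, so L
n=21: →20(L), so W
n=22: →18(L), so W
n=23: →18(L), so W
n=24: →20(L), so W
n=25: →20(L), so W
L entries with 0 ≤ n ≤ 25: n = 0, 2, 9, 11, 18, 20; that makes 6.

6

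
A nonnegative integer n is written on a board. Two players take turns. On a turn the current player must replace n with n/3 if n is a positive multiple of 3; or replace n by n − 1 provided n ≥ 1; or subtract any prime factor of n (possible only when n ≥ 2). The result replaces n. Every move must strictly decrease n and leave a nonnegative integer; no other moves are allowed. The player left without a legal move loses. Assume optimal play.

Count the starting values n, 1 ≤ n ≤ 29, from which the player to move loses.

Label each position W (a win for the player to move) or L (a loss). A position with no legal move is L; any other position is W exactly when some move reaches an L, and L when every move reaches a W.
n=0: no move → L
n=1: reaches L-position 0 → W
n=2: reaches L-position 0 → W
n=3: reaches L-position 0 → W
n=4: only reaches 2(W), 3(W), all W → L
n=5: reaches L-position 0 → W
n=6: reaches L-position 4 → W
n=7: reaches L-position 0 → W
n=8: only reaches 6(W), 7(W), all W → L
n=9: reaches L-position 8 → W
n=10: reaches L-position 8 → W
n=11: reaches L-position 0 → W
n=12: reaches L-position 4 → W
n=13: reaches L-position 0 → W
n=14: only reaches 7(W), 12(W), 13(W), all W → L
n=15: reaches L-position 14 → W
n=16: reaches L-position 14 → W
n=17: reaches L-position 0 → W
n=18: only reaches 6(W), 15(W), 16(W), 17(W), all W → L
n=19: reaches L-position 0 → W
n=20: reaches L-position 18 → W
n=21: reaches L-position 14 → W
n=22: only reaches 11(W), 20(W), 21(W), all W → L
n=23: reaches L-position 0 → W
n=24: reaches L-position 8 → W
n=25: only reaches 20(W), 24(W), all W → L
n=26: reaches L-position 25 → W
n=27: only reaches 9(W), 24(W), 26(W), all W → L
n=28: reaches L-position 27 → W
n=29: reaches L-position 0 → W
L entries with 1 ≤ n ≤ 29 (n=0 is outside the asked range and is not counted): n = 4, 8, 14, 18, 22, 25, 27; that makes 7.

7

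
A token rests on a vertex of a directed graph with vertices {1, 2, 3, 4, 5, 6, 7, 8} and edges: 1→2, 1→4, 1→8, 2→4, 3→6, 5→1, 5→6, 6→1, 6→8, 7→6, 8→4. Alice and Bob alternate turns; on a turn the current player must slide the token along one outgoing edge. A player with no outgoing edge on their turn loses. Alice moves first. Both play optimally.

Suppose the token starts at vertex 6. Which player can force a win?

Label each position W (a win for the player to move) or L (a loss). A position with no legal move is L; any other position is W exactly when some move reaches an L, and L when every move reaches a W.
Every edge goes from a vertex to one that appears earlier in the order 4, 8, 2, 1, 6, 5, 7, 3, so processing vertices in that order labels each vertex after all of its successors.
4: no outgoing edge → L
8: can move to 4, which is L ⇒ W
2: can move to 4, which is L ⇒ W
1: can move to 4, which is L ⇒ W
6: moves to 1(W), 8(W); every one is W ⇒ L
5: can move to 6, which is L ⇒ W
7: can move to 6, which is L ⇒ W
3: can move to 6, which is L ⇒ W
Every move from 6 reaches a W position, so the mover loses.

Bob wins.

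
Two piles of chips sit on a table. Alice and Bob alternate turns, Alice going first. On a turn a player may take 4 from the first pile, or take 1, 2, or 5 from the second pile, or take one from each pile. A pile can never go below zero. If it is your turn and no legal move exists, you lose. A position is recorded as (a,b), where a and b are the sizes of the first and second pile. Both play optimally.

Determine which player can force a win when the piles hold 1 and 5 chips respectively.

Alice wins.

Label each position W (a win for the player to move) or L (a loss). A position with no legal move is L; any other position is W exactly when some move reaches an L, and L when every move reaches a W.
No move ever increases a pile, so every position that can arise here has a ≤ 1 and b ≤ 5; it is enough to label the cells with 0 ≤ a ≤ 1 and 0 ≤ b ≤ 5.
Every move lowers a or b (never raises either), so fill the grid row by row in increasing a, and left to right within a row: each cell's successors are then already labelled.
      b=0  b=1  b=2  b=3  b=4  b=5
a=0:    L    W    W    L    W    W
a=1:    L    W    W    L    W    W
Cells with no legal move (terminal, hence L): (0,0), (1,0).
The remaining L cells, each justified by listing all of its moves:
(0,3): only reaches (0,2)(W), (0,1)(W), all W → L
(1,3): only reaches (1,2)(W), (1,1)(W), (0,2)(W), all W → L
Every other cell has at least one move into one of the L cells above, so it is W.
The starting position (1,5) is W: Alice should move to (1,3), handing over an L position.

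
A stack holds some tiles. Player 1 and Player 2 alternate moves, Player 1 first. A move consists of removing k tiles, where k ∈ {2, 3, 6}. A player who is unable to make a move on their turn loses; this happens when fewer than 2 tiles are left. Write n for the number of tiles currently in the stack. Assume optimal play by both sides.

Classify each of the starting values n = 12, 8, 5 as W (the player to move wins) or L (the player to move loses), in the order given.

12: W, 8: W, 5: L

Positions with no move are L. A position that does have a move is losing for the player to move precisely when every available move leads to a winning position for the opponent. Fill in the labels:
n=0: no move → L
n=1: no move → L
n=2: reaches L-position 0 → W
n=3: reaches L-position 1 → W
n=4: reaches L-position 1 → W
n=5: only reaches 3(W), 2(W), all W → L
n=6: reaches L-position 0 → W
n=7: reaches L-position 5 → W
n=8: reaches L-position 5 → W
n=9: only reaches 7(W), 6(W), 3(W), all W → L
n=10: only reaches 8(W), 7(W), 4(W), all W → L
n=11: reaches L-position 9 → W
n=12: reaches L-position 10 → W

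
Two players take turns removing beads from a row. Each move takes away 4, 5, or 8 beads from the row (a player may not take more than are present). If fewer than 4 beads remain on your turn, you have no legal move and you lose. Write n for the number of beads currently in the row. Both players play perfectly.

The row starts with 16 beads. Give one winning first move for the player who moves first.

Classify positions by backward induction: terminal positions (no move available) are L. From any other position, the mover wins iff some move reaches an L.
n=0: no move → L
n=1: no move → L
n=2: no move → L
n=3: no move → L
n=4: W (go to 0, an L position)
n=5: W (go to 1, an L position)
n=6: W (go to 2, an L position)
n=7: W (go to 3, an L position)
n=8: W (go to 3, an L position)
n=9: W (go to 1, an L position)
n=10: W (go to 2, an L position)
n=11: W (go to 3, an L position)
n=12: L (options 8(W), 7(W), 4(W) are all W)
n=13: L (options 9(W), 8(W), 5(W) are all W)
n=14: L (options 10(W), 9(W), 6(W) are all W)
n=15: L (options 11(W), 10(W), 7(W) are all W)
n=16: W (go to 12, an L position)
From 16, the L positions reachable in one move are: 12.

Remove 4, leaving 12.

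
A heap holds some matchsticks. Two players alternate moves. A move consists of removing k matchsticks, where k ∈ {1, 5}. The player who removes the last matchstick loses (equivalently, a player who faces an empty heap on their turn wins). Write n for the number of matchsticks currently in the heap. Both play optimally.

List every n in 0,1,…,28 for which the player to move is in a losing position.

1, 3, 5, 7, 9, 11, 13, 15, 17, 19, 21, 23, 25, 27

Positions with no move are W. A position that does have a move is losing for the player to move precisely when every available move leads to a winning position for the opponent. Fill in the labels:
n=0: no move; the opponent has just taken the last matchstick and therefore loses → W
n=1: L (sole option 0(W) is W)
n=2: W (go to 1, an L position)
n=3: L (sole option 2(W) is W)
n=4: W (go to 3, an L position)
n=5: L (options 4(W), 0(W) are all W)
n=6: W (go to 5, an L position)
n=7: L (options 6(W), 2(W) are all W)
n=8: W (go to 7, an L position)
n=9: L (options 8(W), 4(W) are all W)
n=10: W (go to 9, an L position)
n=11: L (options 10(W), 6(W) are all W)
n=12: W (go to 11, an L position)
n=13: L (options 12(W), 8(W) are all W)
n=14: W (go to 13, an L position)
n=15: L (options 14(W), 10(W) are all W)
n=16: W (go to 15, an L position)
n=17: L (options 16(W), 12(W) are all W)
n=18: W (go to 17, an L position)
n=19: L (options 18(W), 14(W) are all W)
n=20: W (go to 19, an L position)
n=21: L (options 20(W), 16(W) are all W)
n=22: W (go to 21, an L position)
n=23: L (options 22(W), 18(W) are all W)
n=24: W (go to 23, an L position)
n=25: L (options 24(W), 20(W) are all W)
n=26: W (go to 25, an L position)
n=27: L (options 26(W), 22(W) are all W)
n=28: W (go to 27, an L position)
Reading off the rows marked L gives the requested list; there are 14 such values of n.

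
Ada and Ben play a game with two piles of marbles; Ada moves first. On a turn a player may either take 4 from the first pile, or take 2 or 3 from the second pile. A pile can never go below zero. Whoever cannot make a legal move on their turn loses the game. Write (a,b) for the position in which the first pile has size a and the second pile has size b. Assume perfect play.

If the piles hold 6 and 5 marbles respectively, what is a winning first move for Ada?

Move to (2,5).

Work bottom-up. With no move the player to move loses. Otherwise the position is W if at least one move leads to an L position for the opponent, and L if every move leads to a W.
No move ever increases a pile, so every position that can arise here has a ≤ 6 and b ≤ 5; it is enough to label the cells with 0 ≤ a ≤ 6 and 0 ≤ b ≤ 5.
Every move lowers a or b (never raises either), so fill the grid row by row in increasing a, and left to right within a row: each cell's successors are then already labelled.
      b=0  b=1  b=2  b=3  b=4  b=5
a=0:    L    L    W    W    W    L
a=1:    L    L    W    W    W    L
a=2:    L    L    W    W    W    L
a=3:    L    L    W    W    W    L
a=4:    W    W    L    L    W    W
a=5:    W    W    L    L    W    W
a=6:    W    W    L    L    W    W
Cells with no legal move (terminal, hence L): (0,0), (0,1), (1,0), (1,1), (2,0), (2,1), (3,0), (3,1).
The remaining L cells, each justified by listing all of its moves:
(0,5): only reaches (0,3)(W), (0,2)(W), all W → L
(1,5): only reaches (1,3)(W), (1,2)(W), all W → L
(2,5): only reaches (2,3)(W), (2,2)(W), all W → L
(3,5): only reaches (3,3)(W), (3,2)(W), all W → L
(4,2): only reaches (0,2)(W), (4,0)(W), all W → L
(4,3): only reaches (0,3)(W), (4,1)(W), (4,0)(W), all W → L
(5,2): only reaches (1,2)(W), (5,0)(W), all W → L
(5,3): only reaches (1,3)(W), (5,1)(W), (5,0)(W), all W → L
(6,2): only reaches (2,2)(W), (6,0)(W), all W → L
(6,3): only reaches (2,3)(W), (6,1)(W), (6,0)(W), all W → L
Every other cell has at least one move into one of the L cells above, so it is W.
From (6,5), the L positions reachable in one move are: (2,5), (6,3), (6,2). Any move reaching one of these is winning.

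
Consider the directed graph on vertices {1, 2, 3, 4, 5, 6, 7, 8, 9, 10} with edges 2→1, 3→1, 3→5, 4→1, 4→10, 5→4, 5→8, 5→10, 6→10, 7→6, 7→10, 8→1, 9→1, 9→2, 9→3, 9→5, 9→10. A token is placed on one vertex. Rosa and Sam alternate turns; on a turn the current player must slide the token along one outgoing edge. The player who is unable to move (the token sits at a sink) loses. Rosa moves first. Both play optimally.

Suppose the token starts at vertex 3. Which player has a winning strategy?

Label each position W (a win for the player to move) or L (a loss). A position with no legal move is L; any other position is W exactly when some move reaches an L, and L when every move reaches a W.
Every edge goes from a vertex to one that appears earlier in the order 1, 10, 8, 4, 6, 5, 2, 3, 9, 7, so processing vertices in that order labels each vertex after all of its successors.
1: no outgoing edge → L
10: no outgoing edge → L
8: reaches L-position 1 → W
4: reaches L-position 10 → W
6: reaches L-position 10 → W
5: reaches L-position 10 → W
2: reaches L-position 1 → W
3: reaches L-position 1 → W
9: reaches L-position 10 → W
7: reaches L-position 10 → W
The starting position 3 is W: Rosa should move to 1, handing over an L position.

Rosa wins.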